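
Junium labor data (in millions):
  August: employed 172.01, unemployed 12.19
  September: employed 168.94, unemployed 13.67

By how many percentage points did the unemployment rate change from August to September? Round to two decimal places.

The unemployment rate changed by +0.87 percentage points.

August: labor force = 172.01 + 12.19 = 184.20; u = 12.19/184.20 = 6.62%.
September: labor force = 168.94 + 13.67 = 182.61; u = 13.67/182.61 = 7.49%.
Change = 7.49% − 6.62% = +0.87 pp.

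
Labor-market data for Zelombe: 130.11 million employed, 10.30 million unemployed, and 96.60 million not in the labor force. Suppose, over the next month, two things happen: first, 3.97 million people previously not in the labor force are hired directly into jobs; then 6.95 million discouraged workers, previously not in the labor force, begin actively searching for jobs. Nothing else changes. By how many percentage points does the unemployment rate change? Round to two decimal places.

The unemployment rate changes by +4.06 percentage points.

Initially, labor force = 130.11 + 10.30 = 140.41 million, so u = 10.30/140.41 = 7.34%.
After the first change, employed and labor force both rise by 3.97; unemployed unchanged → E = 134.08, U = 10.30, labor force = 144.38 million.
After the second change, unemployed and labor force both rise by 6.95 → E = 134.08, U = 17.25, labor force = 151.33 million.
New unemployment rate = 17.25 / 151.33 = 11.40%.
Change = 11.40% − 7.34% = +4.06 percentage points.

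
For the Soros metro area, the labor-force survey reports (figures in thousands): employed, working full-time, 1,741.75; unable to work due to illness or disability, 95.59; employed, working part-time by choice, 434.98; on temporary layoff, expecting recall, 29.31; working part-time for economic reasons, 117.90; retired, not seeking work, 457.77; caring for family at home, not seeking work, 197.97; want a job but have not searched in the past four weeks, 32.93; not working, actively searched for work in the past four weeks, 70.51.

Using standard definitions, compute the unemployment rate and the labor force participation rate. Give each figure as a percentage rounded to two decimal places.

Unemployment rate ≈ 4.17%; labor force participation rate ≈ 75.33%.

Employed = 1,741.75 + 434.98 + 117.90 = 2,294.63 thousand (anyone who worked, including part-time for economic reasons, counts as employed).
Unemployed = 29.31 + 70.51 = 99.82 thousand (jobless and actively searching, or on temporary layoff).
Labor force = 2,294.63 + 99.82 = 2,394.45 thousand.
Not in labor force = 95.59 + 457.77 + 197.97 + 32.93 = 784.26 thousand (those not working and not actively searching are outside the labor force — including those who want a job but have given up searching).
Civilian working-age population = 2,394.45 + 784.26 = 3,178.71 thousand.
Unemployment rate = 99.82 / 2,394.45 = 4.17%.
Labor force participation rate = 2,394.45 / 3,178.71 = 75.33%.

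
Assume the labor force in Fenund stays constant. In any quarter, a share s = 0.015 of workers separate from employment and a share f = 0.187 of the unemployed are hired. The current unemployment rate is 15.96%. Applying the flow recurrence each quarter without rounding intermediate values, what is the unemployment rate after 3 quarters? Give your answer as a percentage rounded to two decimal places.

With a fixed labor force, u_{t+1} = u_t + s·(1−u_t) − f·u_t = u_t·(1−s−f) + s.
Here 1−s−f = 0.798 and s = 0.015.
u_1 = 0.159600 × 0.798 + 0.015 = 0.142361.
u_2 = 0.142361 × 0.798 + 0.015 = 0.128604.
u_3 = 0.128604 × 0.798 + 0.015 = 0.117626.

Unemployment rate after three quarters ≈ 11.76%.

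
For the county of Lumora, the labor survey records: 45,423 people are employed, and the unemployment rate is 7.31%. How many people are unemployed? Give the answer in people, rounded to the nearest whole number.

About 3,582 are unemployed.

Let U be the number unemployed. The labor force is E + U, and U/(E+U) = 0.0731.
So U = 0.0731 × 45,423 / (1 − 0.0731) = 3320.42 / 0.9269 ≈ 3,582.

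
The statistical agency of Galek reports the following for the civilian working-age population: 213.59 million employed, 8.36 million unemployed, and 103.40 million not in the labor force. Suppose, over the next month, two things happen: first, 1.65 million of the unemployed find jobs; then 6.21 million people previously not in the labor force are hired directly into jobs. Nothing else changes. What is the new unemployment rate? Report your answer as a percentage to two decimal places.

Initially, labor force = 213.59 + 8.36 = 221.95 million, so u = 8.36/221.95 = 3.77%.
After the first change, unemployed falls and employed rises by 1.65; labor force unchanged → E = 215.24, U = 6.71, labor force = 221.95 million.
After the second change, employed and labor force both rise by 6.21; unemployed unchanged → E = 221.45, U = 6.71, labor force = 228.16 million.
New unemployment rate = 6.71 / 228.16 = 2.94%.

New unemployment rate ≈ 2.94%.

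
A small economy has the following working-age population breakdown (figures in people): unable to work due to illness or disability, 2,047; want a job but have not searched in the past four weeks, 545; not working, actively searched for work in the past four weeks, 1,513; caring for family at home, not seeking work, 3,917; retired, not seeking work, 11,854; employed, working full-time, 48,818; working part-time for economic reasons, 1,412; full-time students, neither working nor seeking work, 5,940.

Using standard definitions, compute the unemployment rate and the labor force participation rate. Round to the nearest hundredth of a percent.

Unemployment rate ≈ 2.92%; labor force participation rate ≈ 68.04%.

Employed = 48,818 + 1,412 = 50,230 (anyone who worked, including part-time for economic reasons, counts as employed).
Unemployed = 1,513.
Labor force = 50,230 + 1,513 = 51,743.
Not in labor force = 2,047 + 545 + 3,917 + 11,854 + 5,940 = 24,303 (those not working and not actively searching are outside the labor force — including those who want a job but have given up searching).
Civilian working-age population = 51,743 + 24,303 = 76,046.
Unemployment rate = 1,513 / 51,743 = 2.92%.
Labor force participation rate = 51,743 / 76,046 = 68.04%.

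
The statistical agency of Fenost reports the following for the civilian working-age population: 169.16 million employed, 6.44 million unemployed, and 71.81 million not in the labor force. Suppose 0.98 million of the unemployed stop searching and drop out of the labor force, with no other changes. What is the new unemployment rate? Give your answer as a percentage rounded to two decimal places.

Initially, labor force = 169.16 + 6.44 = 175.60 million, so u = 6.44/175.60 = 3.67%.
After the change, unemployed and labor force both fall by 0.98 → E = 169.16, U = 5.46, labor force = 174.62 million.
New unemployment rate = 5.46 / 174.62 = 3.13%.

New unemployment rate ≈ 3.13%.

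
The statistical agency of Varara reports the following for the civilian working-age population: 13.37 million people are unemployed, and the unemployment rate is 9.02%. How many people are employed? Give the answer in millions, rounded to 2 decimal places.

About 134.86 million are employed.

Labor force = U / u = 13.37 / 0.0902 ≈ 148.23 million.
Employed = labor force − unemployed = 148.23 − 13.37 = 134.86 million.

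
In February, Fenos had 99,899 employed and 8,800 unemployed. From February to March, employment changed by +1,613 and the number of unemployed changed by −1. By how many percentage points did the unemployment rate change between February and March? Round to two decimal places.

The unemployment rate changed by −0.12 percentage points.

February: labor force = 99,899 + 8,800 = 108,699; u = 8,800/108,699 = 8.10%.
March: labor force = 101,512 + 8,799 = 110,311; u = 8,799/110,311 = 7.98%.
Change = 7.98% − 8.10% = −0.12 pp.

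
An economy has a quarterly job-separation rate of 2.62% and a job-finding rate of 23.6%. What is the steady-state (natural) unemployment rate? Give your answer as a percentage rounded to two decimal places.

At steady state the flows balance: s·E = f·U, so U/(E+U) = s/(s+f).
u* = 2.62 / (2.62 + 23.6) = 2.62 / 26.22 = 9.99%.

Steady-state unemployment rate ≈ 9.99%.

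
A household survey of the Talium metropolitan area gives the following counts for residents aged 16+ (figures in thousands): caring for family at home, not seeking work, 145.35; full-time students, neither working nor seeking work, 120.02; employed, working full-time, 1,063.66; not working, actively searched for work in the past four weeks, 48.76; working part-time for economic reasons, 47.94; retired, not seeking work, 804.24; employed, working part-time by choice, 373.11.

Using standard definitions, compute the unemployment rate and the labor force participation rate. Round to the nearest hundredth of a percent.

Employed = 1,063.66 + 47.94 + 373.11 = 1,484.71 thousand (anyone who worked, including part-time for economic reasons, counts as employed).
Unemployed = 48.76 thousand.
Labor force = 1,484.71 + 48.76 = 1,533.47 thousand.
Not in labor force = 145.35 + 120.02 + 804.24 = 1,069.61 thousand (those not working and not actively searching are outside the labor force).
Civilian working-age population = 1,533.47 + 1,069.61 = 2,603.08 thousand.
Unemployment rate = 48.76 / 1,533.47 = 3.18%.
Labor force participation rate = 1,533.47 / 2,603.08 = 58.91%.

Unemployment rate ≈ 3.18%; labor force participation rate ≈ 58.91%.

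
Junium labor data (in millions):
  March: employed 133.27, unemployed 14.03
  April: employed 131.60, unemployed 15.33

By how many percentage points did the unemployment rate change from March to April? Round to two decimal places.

March: labor force = 133.27 + 14.03 = 147.30; u = 14.03/147.30 = 9.52%.
April: labor force = 131.60 + 15.33 = 146.93; u = 15.33/146.93 = 10.43%.
Change = 10.43% − 9.52% = +0.91 pp.

The unemployment rate changed by +0.91 percentage points.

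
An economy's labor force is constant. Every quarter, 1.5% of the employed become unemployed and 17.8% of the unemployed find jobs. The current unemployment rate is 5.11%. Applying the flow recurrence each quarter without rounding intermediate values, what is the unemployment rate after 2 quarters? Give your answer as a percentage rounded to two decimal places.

Unemployment rate after two quarters ≈ 6.04%.

With a fixed labor force, u_{t+1} = u_t + s·(1−u_t) − f·u_t = u_t·(1−s−f) + s.
Here 1−s−f = 0.807 and s = 0.015.
u_1 = 0.051100 × 0.807 + 0.015 = 0.056238.
u_2 = 0.056238 × 0.807 + 0.015 = 0.060384.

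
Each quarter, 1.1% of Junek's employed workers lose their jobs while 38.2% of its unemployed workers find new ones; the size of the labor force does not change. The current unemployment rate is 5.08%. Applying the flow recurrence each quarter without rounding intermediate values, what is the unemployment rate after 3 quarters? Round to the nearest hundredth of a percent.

With a fixed labor force, u_{t+1} = u_t + s·(1−u_t) − f·u_t = u_t·(1−s−f) + s.
Here 1−s−f = 0.607 and s = 0.011.
u_1 = 0.050800 × 0.607 + 0.011 = 0.041836.
u_2 = 0.041836 × 0.607 + 0.011 = 0.036394.
u_3 = 0.036394 × 0.607 + 0.011 = 0.033091.

Unemployment rate after three quarters ≈ 3.31%.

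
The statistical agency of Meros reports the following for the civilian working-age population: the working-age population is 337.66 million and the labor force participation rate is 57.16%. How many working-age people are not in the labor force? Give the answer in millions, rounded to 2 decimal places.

About 144.65 million are not in the labor force.

Share not in the labor force = 1 − 0.5716 = 0.4284.
Not in labor force = 0.4284 × 337.66 ≈ 144.65 million.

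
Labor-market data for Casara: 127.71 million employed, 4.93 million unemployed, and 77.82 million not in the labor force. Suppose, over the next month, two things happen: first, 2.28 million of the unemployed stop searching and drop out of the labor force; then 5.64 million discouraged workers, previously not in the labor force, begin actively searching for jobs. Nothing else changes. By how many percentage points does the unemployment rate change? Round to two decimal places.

Initially, labor force = 127.71 + 4.93 = 132.64 million, so u = 4.93/132.64 = 3.72%.
After the first change, unemployed and labor force both fall by 2.28 → E = 127.71, U = 2.65, labor force = 130.36 million.
After the second change, unemployed and labor force both rise by 5.64 → E = 127.71, U = 8.29, labor force = 136.00 million.
New unemployment rate = 8.29 / 136.00 = 6.10%.
Change = 6.10% − 3.72% = +2.38 percentage points.

The unemployment rate changes by +2.38 percentage points.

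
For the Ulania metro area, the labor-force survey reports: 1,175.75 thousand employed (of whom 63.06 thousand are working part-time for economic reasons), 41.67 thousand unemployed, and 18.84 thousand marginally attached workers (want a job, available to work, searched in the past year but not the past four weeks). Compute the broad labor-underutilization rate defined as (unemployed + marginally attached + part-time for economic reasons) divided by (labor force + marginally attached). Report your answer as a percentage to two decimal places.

Labor force = 1,175.75 + 41.67 = 1,217.42 thousand.
Numerator = 41.67 + 18.84 + 63.06 = 123.57 thousand.
Denominator = 1,217.42 + 18.84 = 1,236.26 thousand.
Broad rate = 123.57 / 1,236.26 = 10.00%.

Broad underutilization rate ≈ 10.00%.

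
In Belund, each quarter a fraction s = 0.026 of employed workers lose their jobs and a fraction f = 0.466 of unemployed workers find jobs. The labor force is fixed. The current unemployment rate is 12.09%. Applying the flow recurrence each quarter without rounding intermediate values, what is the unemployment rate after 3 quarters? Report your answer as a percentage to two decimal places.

With a fixed labor force, u_{t+1} = u_t + s·(1−u_t) − f·u_t = u_t·(1−s−f) + s.
Here 1−s−f = 0.508 and s = 0.026.
u_1 = 0.120900 × 0.508 + 0.026 = 0.087417.
u_2 = 0.087417 × 0.508 + 0.026 = 0.070408.
u_3 = 0.070408 × 0.508 + 0.026 = 0.061767.

Unemployment rate after three quarters ≈ 6.18%.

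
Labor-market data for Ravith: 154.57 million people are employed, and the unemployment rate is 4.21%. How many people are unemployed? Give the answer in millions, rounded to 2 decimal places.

Let U be the number unemployed. The labor force is E + U, and U/(E+U) = 0.0421.
So U = 0.0421 × 154.57 / (1 − 0.0421) = 6.5074 / 0.9579 ≈ 6.79 million.

About 6.79 million are unemployed.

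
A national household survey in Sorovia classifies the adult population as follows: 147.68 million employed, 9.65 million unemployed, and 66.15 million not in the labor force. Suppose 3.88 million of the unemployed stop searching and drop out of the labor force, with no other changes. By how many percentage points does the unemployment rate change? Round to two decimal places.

The unemployment rate changes by −2.37 percentage points.

Initially, labor force = 147.68 + 9.65 = 157.33 million, so u = 9.65/157.33 = 6.13%.
After the change, unemployed and labor force both fall by 3.88 → E = 147.68, U = 5.77, labor force = 153.45 million.
New unemployment rate = 5.77 / 153.45 = 3.76%.
Change = 3.76% − 6.13% = −2.37 percentage points.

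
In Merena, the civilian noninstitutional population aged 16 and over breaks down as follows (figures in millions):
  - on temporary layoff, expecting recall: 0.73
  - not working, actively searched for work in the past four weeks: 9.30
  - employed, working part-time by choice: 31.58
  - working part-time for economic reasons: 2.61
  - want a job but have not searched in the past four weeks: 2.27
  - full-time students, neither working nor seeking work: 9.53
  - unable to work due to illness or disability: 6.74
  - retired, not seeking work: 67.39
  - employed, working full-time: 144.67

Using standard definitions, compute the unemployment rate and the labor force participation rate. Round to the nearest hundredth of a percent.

Employed = 31.58 + 2.61 + 144.67 = 178.86 million (anyone who worked, including part-time for economic reasons, counts as employed).
Unemployed = 0.73 + 9.30 = 10.03 million (jobless and actively searching, or on temporary layoff).
Labor force = 178.86 + 10.03 = 188.89 million.
Not in labor force = 2.27 + 9.53 + 6.74 + 67.39 = 85.93 million (those not working and not actively searching are outside the labor force — including those who want a job but have given up searching).
Civilian working-age population = 188.89 + 85.93 = 274.82 million.
Unemployment rate = 10.03 / 188.89 = 5.31%.
Labor force participation rate = 188.89 / 274.82 = 68.73%.

Unemployment rate ≈ 5.31%; labor force participation rate ≈ 68.73%.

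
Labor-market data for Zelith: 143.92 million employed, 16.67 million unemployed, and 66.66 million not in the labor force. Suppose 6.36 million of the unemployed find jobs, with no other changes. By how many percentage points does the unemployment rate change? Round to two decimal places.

Initially, labor force = 143.92 + 16.67 = 160.59 million, so u = 16.67/160.59 = 10.38%.
After the change, unemployed falls and employed rises by 6.36; labor force unchanged → E = 150.28, U = 10.31, labor force = 160.59 million.
New unemployment rate = 10.31 / 160.59 = 6.42%.
Change = 6.42% − 10.38% = −3.96 percentage points.

The unemployment rate changes by −3.96 percentage points.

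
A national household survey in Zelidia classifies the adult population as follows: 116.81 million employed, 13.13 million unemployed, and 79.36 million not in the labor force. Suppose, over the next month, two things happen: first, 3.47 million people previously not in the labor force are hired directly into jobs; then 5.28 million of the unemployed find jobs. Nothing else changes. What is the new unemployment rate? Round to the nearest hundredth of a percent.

New unemployment rate ≈ 5.88%.

Initially, labor force = 116.81 + 13.13 = 129.94 million, so u = 13.13/129.94 = 10.10%.
After the first change, employed and labor force both rise by 3.47; unemployed unchanged → E = 120.28, U = 13.13, labor force = 133.41 million.
After the second change, unemployed falls and employed rises by 5.28; labor force unchanged → E = 125.56, U = 7.85, labor force = 133.41 million.
New unemployment rate = 7.85 / 133.41 = 5.88%.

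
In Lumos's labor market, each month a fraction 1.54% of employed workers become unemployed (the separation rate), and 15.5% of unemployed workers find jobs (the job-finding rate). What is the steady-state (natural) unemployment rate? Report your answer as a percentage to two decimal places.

At steady state the flows balance: s·E = f·U, so U/(E+U) = s/(s+f).
u* = 1.54 / (1.54 + 15.5) = 1.54 / 17.04 = 9.04%.

Steady-state unemployment rate ≈ 9.04%.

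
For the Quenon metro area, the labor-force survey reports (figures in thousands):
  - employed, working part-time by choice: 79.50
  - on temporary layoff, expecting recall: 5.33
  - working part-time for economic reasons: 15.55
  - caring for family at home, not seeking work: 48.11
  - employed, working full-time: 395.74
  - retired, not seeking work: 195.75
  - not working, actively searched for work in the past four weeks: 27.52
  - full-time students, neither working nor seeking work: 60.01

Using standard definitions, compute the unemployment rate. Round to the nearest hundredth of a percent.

Unemployment rate ≈ 6.27%.

Employed = 79.50 + 15.55 + 395.74 = 490.79 thousand (anyone who worked, including part-time for economic reasons, counts as employed).
Unemployed = 5.33 + 27.52 = 32.85 thousand (jobless and actively searching, or on temporary layoff).
Labor force = 490.79 + 32.85 = 523.64 thousand.
Unemployment rate = 32.85 / 523.64 = 6.27%.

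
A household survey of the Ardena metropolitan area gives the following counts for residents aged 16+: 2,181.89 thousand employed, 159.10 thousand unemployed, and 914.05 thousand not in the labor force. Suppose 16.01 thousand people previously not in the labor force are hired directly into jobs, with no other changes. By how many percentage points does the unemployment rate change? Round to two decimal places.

The unemployment rate changes by −0.05 percentage points.

Initially, labor force = 2,181.89 + 159.10 = 2,340.99 thousand, so u = 159.10/2,340.99 = 6.80%.
After the change, employed and labor force both rise by 16.01; unemployed unchanged → E = 2,197.90, U = 159.10, labor force = 2,357.00 thousand.
New unemployment rate = 159.10 / 2,357.00 = 6.75%.
Change = 6.75% − 6.80% = −0.05 percentage points.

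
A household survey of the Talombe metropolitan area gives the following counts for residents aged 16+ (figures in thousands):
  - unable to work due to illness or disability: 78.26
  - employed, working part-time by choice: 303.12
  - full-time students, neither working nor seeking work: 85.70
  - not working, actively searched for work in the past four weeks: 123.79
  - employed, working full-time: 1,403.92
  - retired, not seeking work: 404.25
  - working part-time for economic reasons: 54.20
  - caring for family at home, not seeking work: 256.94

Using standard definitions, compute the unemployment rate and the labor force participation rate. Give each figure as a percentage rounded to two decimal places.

Employed = 303.12 + 1,403.92 + 54.20 = 1,761.24 thousand (anyone who worked, including part-time for economic reasons, counts as employed).
Unemployed = 123.79 thousand.
Labor force = 1,761.24 + 123.79 = 1,885.03 thousand.
Not in labor force = 78.26 + 85.70 + 404.25 + 256.94 = 825.15 thousand (those not working and not actively searching are outside the labor force).
Civilian working-age population = 1,885.03 + 825.15 = 2,710.18 thousand.
Unemployment rate = 123.79 / 1,885.03 = 6.57%.
Labor force participation rate = 1,885.03 / 2,710.18 = 69.55%.

Unemployment rate ≈ 6.57%; labor force participation rate ≈ 69.55%.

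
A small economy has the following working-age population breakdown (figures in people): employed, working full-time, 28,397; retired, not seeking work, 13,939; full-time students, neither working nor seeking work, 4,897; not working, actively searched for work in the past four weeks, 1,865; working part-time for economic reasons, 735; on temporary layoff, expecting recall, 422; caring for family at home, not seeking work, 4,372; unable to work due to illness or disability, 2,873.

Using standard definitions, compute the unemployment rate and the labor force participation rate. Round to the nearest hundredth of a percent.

Unemployment rate ≈ 7.28%; labor force participation rate ≈ 54.64%.

Employed = 28,397 + 735 = 29,132 (anyone who worked, including part-time for economic reasons, counts as employed).
Unemployed = 1,865 + 422 = 2,287 (jobless and actively searching, or on temporary layoff).
Labor force = 29,132 + 2,287 = 31,419.
Not in labor force = 13,939 + 4,897 + 4,372 + 2,873 = 26,081 (those not working and not actively searching are outside the labor force).
Civilian working-age population = 31,419 + 26,081 = 57,500.
Unemployment rate = 2,287 / 31,419 = 7.28%.
Labor force participation rate = 31,419 / 57,500 = 54.64%.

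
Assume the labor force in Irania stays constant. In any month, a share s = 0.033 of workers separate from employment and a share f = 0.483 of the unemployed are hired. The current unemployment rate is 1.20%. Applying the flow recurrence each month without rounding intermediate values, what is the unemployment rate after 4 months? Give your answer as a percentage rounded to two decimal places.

With a fixed labor force, u_{t+1} = u_t + s·(1−u_t) − f·u_t = u_t·(1−s−f) + s.
Here 1−s−f = 0.484 and s = 0.033.
u_1 = 0.012000 × 0.484 + 0.033 = 0.038808.
u_2 = 0.038808 × 0.484 + 0.033 = 0.051783.
u_3 = 0.051783 × 0.484 + 0.033 = 0.058063.
u_4 = 0.058063 × 0.484 + 0.033 = 0.061102.

Unemployment rate after four months ≈ 6.11%.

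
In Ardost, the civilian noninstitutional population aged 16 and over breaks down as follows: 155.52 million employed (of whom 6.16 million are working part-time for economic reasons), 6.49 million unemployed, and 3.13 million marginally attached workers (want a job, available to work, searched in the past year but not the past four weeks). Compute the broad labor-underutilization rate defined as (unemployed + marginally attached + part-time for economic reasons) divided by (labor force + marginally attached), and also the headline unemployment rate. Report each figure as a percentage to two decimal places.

Broad underutilization rate ≈ 9.56%; headline unemployment rate ≈ 4.01%.

Labor force = 155.52 + 6.49 = 162.01 million.
Numerator = 6.49 + 3.13 + 6.16 = 15.78 million.
Denominator = 162.01 + 3.13 = 165.14 million.
Broad rate = 15.78 / 165.14 = 9.56%.
Headline unemployment rate = 6.49 / 162.01 = 4.01%.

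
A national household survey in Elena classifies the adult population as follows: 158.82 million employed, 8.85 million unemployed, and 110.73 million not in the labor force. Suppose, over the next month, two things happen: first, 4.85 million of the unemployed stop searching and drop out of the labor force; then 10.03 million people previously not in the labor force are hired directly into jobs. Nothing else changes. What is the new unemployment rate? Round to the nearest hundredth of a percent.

New unemployment rate ≈ 2.31%.

Initially, labor force = 158.82 + 8.85 = 167.67 million, so u = 8.85/167.67 = 5.28%.
After the first change, unemployed and labor force both fall by 4.85 → E = 158.82, U = 4.00, labor force = 162.82 million.
After the second change, employed and labor force both rise by 10.03; unemployed unchanged → E = 168.85, U = 4.00, labor force = 172.85 million.
New unemployment rate = 4.00 / 172.85 = 2.31%.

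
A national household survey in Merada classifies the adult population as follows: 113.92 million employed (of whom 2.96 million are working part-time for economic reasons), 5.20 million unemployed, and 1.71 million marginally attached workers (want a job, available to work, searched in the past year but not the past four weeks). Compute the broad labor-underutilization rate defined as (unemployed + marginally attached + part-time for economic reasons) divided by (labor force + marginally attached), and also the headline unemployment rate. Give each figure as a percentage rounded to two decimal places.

Labor force = 113.92 + 5.20 = 119.12 million.
Numerator = 5.20 + 1.71 + 2.96 = 9.87 million.
Denominator = 119.12 + 1.71 = 120.83 million.
Broad rate = 9.87 / 120.83 = 8.17%.
Headline unemployment rate = 5.20 / 119.12 = 4.37%.

Broad underutilization rate ≈ 8.17%; headline unemployment rate ≈ 4.37%.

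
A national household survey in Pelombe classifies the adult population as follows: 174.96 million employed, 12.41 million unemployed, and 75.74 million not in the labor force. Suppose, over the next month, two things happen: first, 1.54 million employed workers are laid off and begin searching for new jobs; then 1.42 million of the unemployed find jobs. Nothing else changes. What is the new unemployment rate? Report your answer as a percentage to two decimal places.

Initially, labor force = 174.96 + 12.41 = 187.37 million, so u = 12.41/187.37 = 6.62%.
After the first change, employed falls and unemployed rises by 1.54; labor force unchanged → E = 173.42, U = 13.95, labor force = 187.37 million.
After the second change, unemployed falls and employed rises by 1.42; labor force unchanged → E = 174.84, U = 12.53, labor force = 187.37 million.
New unemployment rate = 12.53 / 187.37 = 6.69%.

New unemployment rate ≈ 6.69%.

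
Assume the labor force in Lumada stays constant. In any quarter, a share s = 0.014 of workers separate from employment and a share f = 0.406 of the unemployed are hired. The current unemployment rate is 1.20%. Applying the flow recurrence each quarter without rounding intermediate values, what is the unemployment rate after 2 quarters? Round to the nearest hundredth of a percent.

With a fixed labor force, u_{t+1} = u_t + s·(1−u_t) − f·u_t = u_t·(1−s−f) + s.
Here 1−s−f = 0.580 and s = 0.014.
u_1 = 0.012000 × 0.580 + 0.014 = 0.020960.
u_2 = 0.020960 × 0.580 + 0.014 = 0.026157.

Unemployment rate after two quarters ≈ 2.62%.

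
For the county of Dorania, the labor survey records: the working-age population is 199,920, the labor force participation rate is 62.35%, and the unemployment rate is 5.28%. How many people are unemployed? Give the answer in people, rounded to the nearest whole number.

About 6,582 are unemployed.

Labor force = 0.6235 × 199,920 = 124,650.
Unemployed = 0.0528 × 124,650 ≈ 6,582.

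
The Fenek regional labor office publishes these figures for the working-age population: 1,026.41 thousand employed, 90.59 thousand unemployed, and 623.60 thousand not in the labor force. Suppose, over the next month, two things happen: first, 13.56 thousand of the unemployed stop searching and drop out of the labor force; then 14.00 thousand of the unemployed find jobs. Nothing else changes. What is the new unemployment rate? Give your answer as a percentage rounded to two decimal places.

New unemployment rate ≈ 5.71%.

Initially, labor force = 1,026.41 + 90.59 = 1,117.00 thousand, so u = 90.59/1,117.00 = 8.11%.
After the first change, unemployed and labor force both fall by 13.56 → E = 1,026.41, U = 77.03, labor force = 1,103.44 thousand.
After the second change, unemployed falls and employed rises by 14.00; labor force unchanged → E = 1,040.41, U = 63.03, labor force = 1,103.44 thousand.
New unemployment rate = 63.03 / 1,103.44 = 5.71%.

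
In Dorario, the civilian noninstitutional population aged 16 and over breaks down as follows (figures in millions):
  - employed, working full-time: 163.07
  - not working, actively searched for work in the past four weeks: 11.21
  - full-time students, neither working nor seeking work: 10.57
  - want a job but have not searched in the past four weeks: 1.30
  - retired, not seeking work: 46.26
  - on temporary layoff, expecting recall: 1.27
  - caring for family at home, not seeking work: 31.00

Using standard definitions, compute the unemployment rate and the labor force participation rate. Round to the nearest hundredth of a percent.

Unemployment rate ≈ 7.11%; labor force participation rate ≈ 66.33%.

Employed = 163.07 million.
Unemployed = 11.21 + 1.27 = 12.48 million (jobless and actively searching, or on temporary layoff).
Labor force = 163.07 + 12.48 = 175.55 million.
Not in labor force = 10.57 + 1.30 + 46.26 + 31.00 = 89.13 million (those not working and not actively searching are outside the labor force — including those who want a job but have given up searching).
Civilian working-age population = 175.55 + 89.13 = 264.68 million.
Unemployment rate = 12.48 / 175.55 = 7.11%.
Labor force participation rate = 175.55 / 264.68 = 66.33%.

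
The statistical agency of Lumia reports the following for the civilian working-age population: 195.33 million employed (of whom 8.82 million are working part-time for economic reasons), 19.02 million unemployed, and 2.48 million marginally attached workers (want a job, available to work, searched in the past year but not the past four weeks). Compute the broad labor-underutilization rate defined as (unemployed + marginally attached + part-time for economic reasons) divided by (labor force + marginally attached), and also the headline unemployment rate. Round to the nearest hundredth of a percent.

Broad underutilization rate ≈ 13.98%; headline unemployment rate ≈ 8.87%.

Labor force = 195.33 + 19.02 = 214.35 million.
Numerator = 19.02 + 2.48 + 8.82 = 30.32 million.
Denominator = 214.35 + 2.48 = 216.83 million.
Broad rate = 30.32 / 216.83 = 13.98%.
Headline unemployment rate = 19.02 / 214.35 = 8.87%.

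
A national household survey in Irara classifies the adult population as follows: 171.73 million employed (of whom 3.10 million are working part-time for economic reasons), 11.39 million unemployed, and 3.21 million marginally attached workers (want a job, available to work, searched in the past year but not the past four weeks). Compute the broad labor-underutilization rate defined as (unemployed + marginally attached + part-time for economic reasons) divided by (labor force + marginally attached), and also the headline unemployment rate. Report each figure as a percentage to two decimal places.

Broad underutilization rate ≈ 9.50%; headline unemployment rate ≈ 6.22%.

Labor force = 171.73 + 11.39 = 183.12 million.
Numerator = 11.39 + 3.21 + 3.10 = 17.70 million.
Denominator = 183.12 + 3.21 = 186.33 million.
Broad rate = 17.70 / 186.33 = 9.50%.
Headline unemployment rate = 11.39 / 183.12 = 6.22%.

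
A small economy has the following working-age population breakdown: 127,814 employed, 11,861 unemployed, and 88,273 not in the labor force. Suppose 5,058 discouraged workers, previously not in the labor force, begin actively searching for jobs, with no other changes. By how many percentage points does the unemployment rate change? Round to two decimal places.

The unemployment rate changes by +3.20 percentage points.

Initially, labor force = 127,814 + 11,861 = 139,675, so u = 11,861/139,675 = 8.49%.
After the change, unemployed and labor force both rise by 5,058 → E = 127,814, U = 16,919, labor force = 144,733.
New unemployment rate = 16,919 / 144,733 = 11.69%.
Change = 11.69% − 8.49% = +3.20 percentage points.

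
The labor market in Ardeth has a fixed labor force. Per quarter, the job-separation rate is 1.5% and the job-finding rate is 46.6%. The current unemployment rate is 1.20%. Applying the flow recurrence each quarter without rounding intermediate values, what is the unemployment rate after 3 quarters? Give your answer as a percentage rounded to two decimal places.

With a fixed labor force, u_{t+1} = u_t + s·(1−u_t) − f·u_t = u_t·(1−s−f) + s.
Here 1−s−f = 0.519 and s = 0.015.
u_1 = 0.012000 × 0.519 + 0.015 = 0.021228.
u_2 = 0.021228 × 0.519 + 0.015 = 0.026017.
u_3 = 0.026017 × 0.519 + 0.015 = 0.028503.

Unemployment rate after three quarters ≈ 2.85%.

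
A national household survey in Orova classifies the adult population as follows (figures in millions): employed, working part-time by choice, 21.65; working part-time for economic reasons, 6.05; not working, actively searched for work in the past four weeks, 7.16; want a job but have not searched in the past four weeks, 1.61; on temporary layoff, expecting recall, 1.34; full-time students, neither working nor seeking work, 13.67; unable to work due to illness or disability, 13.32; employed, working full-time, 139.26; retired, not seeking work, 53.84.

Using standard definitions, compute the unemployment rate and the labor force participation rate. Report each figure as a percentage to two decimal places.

Employed = 21.65 + 6.05 + 139.26 = 166.96 million (anyone who worked, including part-time for economic reasons, counts as employed).
Unemployed = 7.16 + 1.34 = 8.50 million (jobless and actively searching, or on temporary layoff).
Labor force = 166.96 + 8.50 = 175.46 million.
Not in labor force = 1.61 + 13.67 + 13.32 + 53.84 = 82.44 million (those not working and not actively searching are outside the labor force — including those who want a job but have given up searching).
Civilian working-age population = 175.46 + 82.44 = 257.90 million.
Unemployment rate = 8.50 / 175.46 = 4.84%.
Labor force participation rate = 175.46 / 257.90 = 68.03%.

Unemployment rate ≈ 4.84%; labor force participation rate ≈ 68.03%.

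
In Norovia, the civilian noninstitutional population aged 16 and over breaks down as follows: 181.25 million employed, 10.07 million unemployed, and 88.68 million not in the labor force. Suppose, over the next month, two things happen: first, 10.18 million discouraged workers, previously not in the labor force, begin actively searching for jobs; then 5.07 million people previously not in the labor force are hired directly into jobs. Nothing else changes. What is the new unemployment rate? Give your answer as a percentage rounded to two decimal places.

New unemployment rate ≈ 9.80%.

Initially, labor force = 181.25 + 10.07 = 191.32 million, so u = 10.07/191.32 = 5.26%.
After the first change, unemployed and labor force both rise by 10.18 → E = 181.25, U = 20.25, labor force = 201.50 million.
After the second change, employed and labor force both rise by 5.07; unemployed unchanged → E = 186.32, U = 20.25, labor force = 206.57 million.
New unemployment rate = 20.25 / 206.57 = 9.80%.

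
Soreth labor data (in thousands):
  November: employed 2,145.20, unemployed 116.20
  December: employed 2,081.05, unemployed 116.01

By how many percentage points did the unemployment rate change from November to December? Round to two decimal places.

The unemployment rate changed by +0.14 percentage points.

November: labor force = 2,145.20 + 116.20 = 2,261.40; u = 116.20/2,261.40 = 5.14%.
December: labor force = 2,081.05 + 116.01 = 2,197.06; u = 116.01/2,197.06 = 5.28%.
Change = 5.28% − 5.14% = +0.14 pp.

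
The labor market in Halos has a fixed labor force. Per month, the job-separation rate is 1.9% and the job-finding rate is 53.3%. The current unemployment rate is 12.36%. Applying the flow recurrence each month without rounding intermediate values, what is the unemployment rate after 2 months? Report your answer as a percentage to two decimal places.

With a fixed labor force, u_{t+1} = u_t + s·(1−u_t) − f·u_t = u_t·(1−s−f) + s.
Here 1−s−f = 0.448 and s = 0.019.
u_1 = 0.123600 × 0.448 + 0.019 = 0.074373.
u_2 = 0.074373 × 0.448 + 0.019 = 0.052319.

Unemployment rate after two months ≈ 5.23%.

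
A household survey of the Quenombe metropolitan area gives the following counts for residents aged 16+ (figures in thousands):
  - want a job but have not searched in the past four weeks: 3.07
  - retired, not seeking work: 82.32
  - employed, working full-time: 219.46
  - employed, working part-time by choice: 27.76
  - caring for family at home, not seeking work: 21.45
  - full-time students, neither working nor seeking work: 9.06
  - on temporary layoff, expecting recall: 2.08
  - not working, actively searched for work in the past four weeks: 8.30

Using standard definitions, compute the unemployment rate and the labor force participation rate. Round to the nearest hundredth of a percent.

Employed = 219.46 + 27.76 = 247.22 thousand.
Unemployed = 2.08 + 8.30 = 10.38 thousand (jobless and actively searching, or on temporary layoff).
Labor force = 247.22 + 10.38 = 257.60 thousand.
Not in labor force = 3.07 + 82.32 + 21.45 + 9.06 = 115.90 thousand (those not working and not actively searching are outside the labor force — including those who want a job but have given up searching).
Civilian working-age population = 257.60 + 115.90 = 373.50 thousand.
Unemployment rate = 10.38 / 257.60 = 4.03%.
Labor force participation rate = 257.60 / 373.50 = 68.97%.

Unemployment rate ≈ 4.03%; labor force participation rate ≈ 68.97%.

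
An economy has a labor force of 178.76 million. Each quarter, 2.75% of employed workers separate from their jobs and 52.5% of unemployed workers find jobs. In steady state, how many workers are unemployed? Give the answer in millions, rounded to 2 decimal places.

Steady-state unemployment rate u* = s/(s+f) = 2.75/(2.75+52.5) = 0.049774.
Unemployed = u* × labor force = 0.049774 × 178.76 ≈ 8.90 million.

About 8.90 million are unemployed in steady state.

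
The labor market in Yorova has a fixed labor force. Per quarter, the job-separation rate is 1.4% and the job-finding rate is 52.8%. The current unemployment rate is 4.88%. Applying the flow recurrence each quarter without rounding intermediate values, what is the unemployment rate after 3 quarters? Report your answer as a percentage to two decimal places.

With a fixed labor force, u_{t+1} = u_t + s·(1−u_t) − f·u_t = u_t·(1−s−f) + s.
Here 1−s−f = 0.458 and s = 0.014.
u_1 = 0.048800 × 0.458 + 0.014 = 0.036350.
u_2 = 0.036350 × 0.458 + 0.014 = 0.030648.
u_3 = 0.030648 × 0.458 + 0.014 = 0.028037.

Unemployment rate after three quarters ≈ 2.80%.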